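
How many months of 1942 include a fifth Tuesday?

A month has five Tuesdays exactly when Tuesday falls within its first (length − 28) days.
Jan: 31 days, starts Thu → 5 of Thu, Fri, Sat
Feb: 28 days, starts Sun → 5 of (none)
Mar: 31 days, starts Sun → 5 of Sun, Mon, Tue ✓
Apr: 30 days, starts Wed → 5 of Wed, Thu
May: 31 days, starts Fri → 5 of Fri, Sat, Sun
Jun: 30 days, starts Mon → 5 of Mon, Tue ✓
Jul: 31 days, starts Wed → 5 of Wed, Thu, Fri
Aug: 31 days, starts Sat → 5 of Sat, Sun, Mon
Sep: 30 days, starts Tue → 5 of Tue, Wed ✓
Oct: 31 days, starts Thu → 5 of Thu, Fri, Sat
Nov: 30 days, starts Sun → 5 of Sun, Mon
Dec: 31 days, starts Tue → 5 of Tue, Wed, Thu ✓
Months with five Tuesdays: Mar, Jun, Sep, Dec.

4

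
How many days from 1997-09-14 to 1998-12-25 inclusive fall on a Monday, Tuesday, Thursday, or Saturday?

1997-09-14 is a Sunday.
The range spans 468 days (inclusive of both endpoints).
468 = 7 × 66 + 6, so there are 66 full weeks plus 6 extra days.
Each full week contributes 4 days from the set (Mon, Tue, Thu, Sat): 66 × 4 = 264.
The 6 extra days are Sun, Mon, Tue, Wed, Thu, Fri — 3 of them qualify.
Total: 264 + 3 = 267.

267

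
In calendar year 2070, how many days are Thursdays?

January 1, 2070 is a Wednesday.
The range spans 365 days (inclusive of both endpoints).
365 = 7 × 52 + 1, so there are 52 full weeks plus 1 extra day.
Each full week contributes one Thursday: 52 so far.
The 1 extra day is Wednesday — none qualify.
Total: 52 + 0 = 52.

52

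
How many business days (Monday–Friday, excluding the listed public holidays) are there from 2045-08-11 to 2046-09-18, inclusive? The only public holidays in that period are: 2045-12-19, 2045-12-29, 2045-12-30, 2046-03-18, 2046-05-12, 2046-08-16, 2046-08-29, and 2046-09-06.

283 business days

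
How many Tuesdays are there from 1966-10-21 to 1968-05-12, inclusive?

1966-10-21 is a Friday.
The range spans 570 days (inclusive of both endpoints).
570 = 7 × 81 + 3, so there are 81 full weeks plus 3 extra days.
Each full week contributes one Tuesday: 81 so far.
The 3 extra days are Friday, Saturday, Sunday — none qualify.
Total: 81 + 0 = 81.

81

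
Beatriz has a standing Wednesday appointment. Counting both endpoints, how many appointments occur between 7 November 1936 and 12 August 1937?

7 November 1936 is a Saturday.
That's 279 days from start to end, counting both.
279 = 7 × 39 + 6, so there are 39 full weeks plus 6 extra days.
Each full week contributes one Wednesday: 39 so far.
The 6 extra days are Sat, Sun, Mon, Tue, Wed, Thu — 1 of them qualifies.
Total: 39 + 1 = 40.

40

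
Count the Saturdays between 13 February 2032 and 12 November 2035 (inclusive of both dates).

196

13 February 2032 is a Friday.
From 13 February 2032 to 12 November 2035 is 1369 days inclusive.
1369 = 7 × 195 + 4, so there are 195 full weeks plus 4 extra days.
Each full week contributes one Saturday: 195 so far.
The 4 extra days are Friday, Saturday, Sunday, Monday — 1 of them qualifies.
Total: 195 + 1 = 196.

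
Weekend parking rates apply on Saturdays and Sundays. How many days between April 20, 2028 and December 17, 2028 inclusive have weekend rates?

70

April 20, 2028 is a Thursday.
The range spans 242 days (inclusive of both endpoints).
242 = 7 × 34 + 4, so there are 34 full weeks plus 4 extra days.
Each full week contributes 2 weekend days (Sat, Sun): 34 × 2 = 68.
The 4 extra days are Thursday, Friday, Saturday, Sunday — 2 of them qualify.
Total: 68 + 2 = 70.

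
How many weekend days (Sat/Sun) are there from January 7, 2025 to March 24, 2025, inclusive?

22

January 7, 2025 is a Tuesday.
The range spans 77 days (inclusive of both endpoints).
77 = 7 × 11, so the span is exactly 11 full weeks.
Each full week contributes 2 weekend days (Sat, Sun): 11 × 2 = 22.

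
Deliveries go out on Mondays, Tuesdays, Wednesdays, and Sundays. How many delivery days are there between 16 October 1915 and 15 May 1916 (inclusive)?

122

16 October 1915 is a Saturday.
From 16 October 1915 to 15 May 1916 is 213 days inclusive.
213 = 7 × 30 + 3, so there are 30 full weeks plus 3 extra days.
Each full week contributes 4 days from the set (Mon, Tue, Wed, Sun): 30 × 4 = 120.
The 3 extra days are Sat, Sun, Mon — 2 of them qualify.
Total: 120 + 2 = 122.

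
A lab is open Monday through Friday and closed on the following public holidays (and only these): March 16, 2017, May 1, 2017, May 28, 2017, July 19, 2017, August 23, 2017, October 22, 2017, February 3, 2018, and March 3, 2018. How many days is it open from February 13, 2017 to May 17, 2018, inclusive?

325

February 13, 2017 is a Monday.
From February 13, 2017 to May 17, 2018 is 459 days inclusive.
459 = 7 × 65 + 4, so there are 65 full weeks plus 4 extra days.
Each full week contributes 5 weekdays (Mon–Fri): 65 × 5 = 325.
The 4 extra days are Mon, Tue, Wed, Thu — 4 of them qualify.
Total: 325 + 4 = 329.
Holidays: March 16, 2017 (Thu); May 1, 2017 (Mon); May 28, 2017 (Sun); July 19, 2017 (Wed); August 23, 2017 (Wed); October 22, 2017 (Sun); February 3, 2018 (Sat); March 3, 2018 (Sat).
4 of the 8 holidays fall on weekdays; the rest are weekends and were already excluded.
Business days: 329 − 4 = 325.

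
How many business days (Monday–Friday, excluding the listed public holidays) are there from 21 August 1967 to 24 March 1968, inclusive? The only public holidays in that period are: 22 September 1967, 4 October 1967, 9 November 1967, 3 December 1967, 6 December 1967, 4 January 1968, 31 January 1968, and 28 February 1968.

148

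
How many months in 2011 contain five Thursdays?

A month has five Thursdays exactly when Thursday falls within its first (length − 28) days.
Jan: 31 days, starts Sat → 5 of Sat, Sun, Mon
Feb: 28 days, starts Tue → 5 of (none)
Mar: 31 days, starts Tue → 5 of Tue, Wed, Thu ✓
Apr: 30 days, starts Fri → 5 of Fri, Sat
May: 31 days, starts Sun → 5 of Sun, Mon, Tue
Jun: 30 days, starts Wed → 5 of Wed, Thu ✓
Jul: 31 days, starts Fri → 5 of Fri, Sat, Sun
Aug: 31 days, starts Mon → 5 of Mon, Tue, Wed
Sep: 30 days, starts Thu → 5 of Thu, Fri ✓
Oct: 31 days, starts Sat → 5 of Sat, Sun, Mon
Nov: 30 days, starts Tue → 5 of Tue, Wed
Dec: 31 days, starts Thu → 5 of Thu, Fri, Sat ✓
Months with five Thursdays: Mar, Jun, Sep, Dec.

4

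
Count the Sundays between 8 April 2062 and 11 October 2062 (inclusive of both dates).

27 Sundays

8 April 2062 is a Saturday.
From 8 April 2062 to 11 October 2062 is 187 days inclusive.
187 = 7 × 26 + 5, so there are 26 full weeks plus 5 extra days.
Each full week contributes one Sunday: 26 so far.
The 5 extra days are Sat, Sun, Mon, Tue, Wed — 1 of them qualifies.
Total: 26 + 1 = 27.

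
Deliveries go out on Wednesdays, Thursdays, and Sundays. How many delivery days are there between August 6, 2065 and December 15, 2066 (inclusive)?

August 6, 2065 is a Thursday.
The range spans 497 days (inclusive of both endpoints).
497 = 7 × 71, so the span is exactly 71 full weeks.
Each full week contributes 3 days from the set (Wed, Thu, Sun): 71 × 3 = 213.

213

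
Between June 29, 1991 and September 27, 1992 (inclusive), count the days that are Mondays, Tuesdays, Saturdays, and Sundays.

262

June 29, 1991 is a Saturday.
The range spans 457 days (inclusive of both endpoints).
457 = 7 × 65 + 2, so there are 65 full weeks plus 2 extra days.
Each full week contributes 4 days from the set (Mon, Tue, Sat, Sun): 65 × 4 = 260.
The 2 extra days are Sat, Sun — 2 of them qualify.
Total: 260 + 2 = 262.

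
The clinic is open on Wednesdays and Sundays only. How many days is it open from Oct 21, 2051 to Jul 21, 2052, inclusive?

Oct 21, 2051 is a Saturday.
The range spans 275 days (inclusive of both endpoints).
275 = 7 × 39 + 2, so there are 39 full weeks plus 2 extra days.
Each full week contributes 2 days from the set (Wed, Sun): 39 × 2 = 78.
The 2 extra days are Saturday, Sunday — 1 of them qualifies.
Total: 78 + 1 = 79.

79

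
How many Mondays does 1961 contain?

1961-01-01 is a Sunday.
From 1961-01-01 to 1961-12-31 is 365 days inclusive.
365 = 7 × 52 + 1, so there are 52 full weeks plus 1 extra day.
Each full week contributes one Monday: 52 so far.
The 1 extra day is Sunday — none qualify.
Total: 52 + 0 = 52.

52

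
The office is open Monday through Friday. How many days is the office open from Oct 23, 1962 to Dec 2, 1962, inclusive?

Oct 23, 1962 is a Tuesday.
From Oct 23, 1962 to Dec 2, 1962 is 41 days inclusive.
41 = 7 × 5 + 6, so there are 5 full weeks plus 6 extra days.
Each full week contributes 5 weekdays (Mon–Fri): 5 × 5 = 25.
The 6 extra days are Tuesday, Wednesday, Thursday, Friday, Saturday, Sunday — 4 of them qualify.
Total: 25 + 4 = 29.

29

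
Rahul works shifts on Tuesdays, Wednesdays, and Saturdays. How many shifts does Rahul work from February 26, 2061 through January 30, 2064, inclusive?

459

February 26, 2061 is a Saturday.
From February 26, 2061 to January 30, 2064 is 1069 days inclusive.
1069 = 7 × 152 + 5, so there are 152 full weeks plus 5 extra days.
Each full week contributes 3 days from the set (Tue, Wed, Sat): 152 × 3 = 456.
The 5 extra days are Sat, Sun, Mon, Tue, Wed — 3 of them qualify.
Total: 456 + 3 = 459.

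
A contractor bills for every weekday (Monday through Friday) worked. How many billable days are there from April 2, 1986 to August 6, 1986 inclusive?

91 weekdays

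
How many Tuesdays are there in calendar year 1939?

52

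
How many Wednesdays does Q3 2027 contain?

13

Jul 1, 2027 is a Thursday.
From Jul 1, 2027 to Sep 30, 2027 is 92 days inclusive.
92 = 7 × 13 + 1, so there are 13 full weeks plus 1 extra day.
Each full week contributes one Wednesday: 13 so far.
The 1 extra day is Thu — none qualify.
Total: 13 + 0 = 13.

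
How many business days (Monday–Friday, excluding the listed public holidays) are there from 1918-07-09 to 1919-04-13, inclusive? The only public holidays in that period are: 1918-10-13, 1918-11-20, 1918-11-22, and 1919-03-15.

197

1918-07-09 is a Tuesday.
The range spans 279 days (inclusive of both endpoints).
279 = 7 × 39 + 6, so there are 39 full weeks plus 6 extra days.
Each full week contributes 5 weekdays (Mon–Fri): 39 × 5 = 195.
The 6 extra days are Tuesday, Wednesday, Thursday, Friday, Saturday, Sunday — 4 of them qualify.
Total: 195 + 4 = 199.
Holidays: 1918-10-13 (Sun); 1918-11-20 (Wed); 1918-11-22 (Fri); 1919-03-15 (Sat).
2 of the 4 holidays fall on weekdays; the rest are weekends and were already excluded.
Business days: 199 − 2 = 197.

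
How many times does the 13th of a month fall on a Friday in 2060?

2

The 13th falls on a Friday when the month's 13th has weekday Fri.
Jan 13 is Tue; Feb 13 is Fri ✓; Mar 13 is Sat; Apr 13 is Tue; May 13 is Thu; Jun 13 is Sun; Jul 13 is Tue; Aug 13 is Fri ✓; Sep 13 is Mon; Oct 13 is Wed; Nov 13 is Sat; Dec 13 is Mon.
Friday the 13ths: Feb, Aug.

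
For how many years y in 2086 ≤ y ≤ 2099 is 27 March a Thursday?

Day of week of March 27 in each year:
2086: Wed, 2087: Thu ✓, 2088: Sat, 2089: Sun, 2090: Mon, 2091: Tue, 2092: Thu ✓, 2093: Fri, 2094: Sat, 2095: Sun, 2096: Tue, 2097: Wed, 2098: Thu ✓, 2099: Fri
Thursdays: 2087, 2092, 2098.

3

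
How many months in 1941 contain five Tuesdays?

4

A month has five Tuesdays exactly when Tuesday falls within its first (length − 28) days.
Jan: 31 days, starts Wed → 5 of Wed, Thu, Fri
Feb: 28 days, starts Sat → 5 of (none)
Mar: 31 days, starts Sat → 5 of Sat, Sun, Mon
Apr: 30 days, starts Tue → 5 of Tue, Wed ✓
May: 31 days, starts Thu → 5 of Thu, Fri, Sat
Jun: 30 days, starts Sun → 5 of Sun, Mon
Jul: 31 days, starts Tue → 5 of Tue, Wed, Thu ✓
Aug: 31 days, starts Fri → 5 of Fri, Sat, Sun
Sep: 30 days, starts Mon → 5 of Mon, Tue ✓
Oct: 31 days, starts Wed → 5 of Wed, Thu, Fri
Nov: 30 days, starts Sat → 5 of Sat, Sun
Dec: 31 days, starts Mon → 5 of Mon, Tue, Wed ✓
Months with five Tuesdays: Apr, Jul, Sep, Dec.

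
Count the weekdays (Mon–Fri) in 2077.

261

January 1, 2077 is a Friday.
The range spans 365 days (inclusive of both endpoints).
365 = 7 × 52 + 1, so there are 52 full weeks plus 1 extra day.
Each full week contributes 5 weekdays (Mon–Fri): 52 × 5 = 260.
The 1 extra day is Friday — 1 of them qualifies.
Total: 260 + 1 = 261.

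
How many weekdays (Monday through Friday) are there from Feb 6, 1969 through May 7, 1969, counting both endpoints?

65 weekdays

Feb 6, 1969 is a Thursday.
The range spans 91 days (inclusive of both endpoints).
91 = 7 × 13, so the span is exactly 13 full weeks.
Each full week contributes 5 weekdays (Mon–Fri): 13 × 5 = 65.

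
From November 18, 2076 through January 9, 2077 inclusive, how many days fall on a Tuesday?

7 Tuesdays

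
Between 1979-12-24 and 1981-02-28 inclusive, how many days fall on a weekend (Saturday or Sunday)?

123

1979-12-24 is a Monday.
That's 433 days from start to end, counting both.
433 = 7 × 61 + 6, so there are 61 full weeks plus 6 extra days.
Each full week contributes 2 weekend days (Sat, Sun): 61 × 2 = 122.
The 6 extra days are Monday, Tuesday, Wednesday, Thursday, Friday, Saturday — 1 of them qualifies.
Total: 122 + 1 = 123.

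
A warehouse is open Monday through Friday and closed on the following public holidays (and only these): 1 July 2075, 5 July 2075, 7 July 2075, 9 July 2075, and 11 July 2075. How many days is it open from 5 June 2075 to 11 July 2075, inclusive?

23

5 June 2075 is a Wednesday.
That's 37 days from start to end, counting both.
37 = 7 × 5 + 2, so there are 5 full weeks plus 2 extra days.
Each full week contributes 5 weekdays (Mon–Fri): 5 × 5 = 25.
The 2 extra days are Wed, Thu — 2 of them qualify.
Total: 25 + 2 = 27.
Holidays: 1 July 2075 (Mon); 5 July 2075 (Fri); 7 July 2075 (Sun); 9 July 2075 (Tue); 11 July 2075 (Thu).
4 of the 5 holidays fall on weekdays; the rest are weekends and were already excluded.
Business days: 27 − 4 = 23.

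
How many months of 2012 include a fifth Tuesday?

A month has five Tuesdays exactly when Tuesday falls within its first (length − 28) days.
Jan: 31 days, starts Sun → 5 of Sun, Mon, Tue ✓
Feb: 29 days, starts Wed → 5 of Wed
Mar: 31 days, starts Thu → 5 of Thu, Fri, Sat
Apr: 30 days, starts Sun → 5 of Sun, Mon
May: 31 days, starts Tue → 5 of Tue, Wed, Thu ✓
Jun: 30 days, starts Fri → 5 of Fri, Sat
Jul: 31 days, starts Sun → 5 of Sun, Mon, Tue ✓
Aug: 31 days, starts Wed → 5 of Wed, Thu, Fri
Sep: 30 days, starts Sat → 5 of Sat, Sun
Oct: 31 days, starts Mon → 5 of Mon, Tue, Wed ✓
Nov: 30 days, starts Thu → 5 of Thu, Fri
Dec: 31 days, starts Sat → 5 of Sat, Sun, Mon
Months with five Tuesdays: Jan, May, Jul, Oct.

4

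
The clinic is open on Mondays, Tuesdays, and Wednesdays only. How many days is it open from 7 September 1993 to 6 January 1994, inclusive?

53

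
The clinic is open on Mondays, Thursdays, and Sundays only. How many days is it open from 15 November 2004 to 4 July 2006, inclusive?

15 November 2004 is a Monday.
From 15 November 2004 to 4 July 2006 is 597 days inclusive.
597 = 7 × 85 + 2, so there are 85 full weeks plus 2 extra days.
Each full week contributes 3 days from the set (Mon, Thu, Sun): 85 × 3 = 255.
The 2 extra days are Mon, Tue — 1 of them qualifies.
Total: 255 + 1 = 256.

256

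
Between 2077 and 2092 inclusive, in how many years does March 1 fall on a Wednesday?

Day of week of March 1 in each year:
2077: Mon, 2078: Tue, 2079: Wed ✓, 2080: Fri, 2081: Sat, 2082: Sun, 2083: Mon, 2084: Wed ✓, 2085: Thu, 2086: Fri, 2087: Sat, 2088: Mon, 2089: Tue, 2090: Wed ✓, 2091: Thu, 2092: Sat
Wednesdays: 2079, 2084, 2090.

3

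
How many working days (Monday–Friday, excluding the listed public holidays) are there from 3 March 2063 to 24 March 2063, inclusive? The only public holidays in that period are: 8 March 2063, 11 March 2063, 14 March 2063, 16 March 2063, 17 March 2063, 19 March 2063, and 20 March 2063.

3 March 2063 is a Saturday.
That's 22 days from start to end, counting both.
22 = 7 × 3 + 1, so there are 3 full weeks plus 1 extra day.
Each full week contributes 5 weekdays (Mon–Fri): 3 × 5 = 15.
The 1 extra day is Sat — none qualify.
Total: 15 + 0 = 15.
Holidays: 8 March 2063 (Thu); 11 March 2063 (Sun); 14 March 2063 (Wed); 16 March 2063 (Fri); 17 March 2063 (Sat); 19 March 2063 (Mon); 20 March 2063 (Tue).
5 of the 7 holidays fall on weekdays; the rest are weekends and were already excluded.
Business days: 15 − 5 = 10.

10 working days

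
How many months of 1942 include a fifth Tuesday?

A month has five Tuesdays exactly when Tuesday falls within its first (length − 28) days.
Jan: 31 days, starts Thu → 5 of Thu, Fri, Sat
Feb: 28 days, starts Sun → 5 of (none)
Mar: 31 days, starts Sun → 5 of Sun, Mon, Tue ✓
Apr: 30 days, starts Wed → 5 of Wed, Thu
May: 31 days, starts Fri → 5 of Fri, Sat, Sun
Jun: 30 days, starts Mon → 5 of Mon, Tue ✓
Jul: 31 days, starts Wed → 5 of Wed, Thu, Fri
Aug: 31 days, starts Sat → 5 of Sat, Sun, Mon
Sep: 30 days, starts Tue → 5 of Tue, Wed ✓
Oct: 31 days, starts Thu → 5 of Thu, Fri, Sat
Nov: 30 days, starts Sun → 5 of Sun, Mon
Dec: 31 days, starts Tue → 5 of Tue, Wed, Thu ✓
Months with five Tuesdays: Mar, Jun, Sep, Dec.

4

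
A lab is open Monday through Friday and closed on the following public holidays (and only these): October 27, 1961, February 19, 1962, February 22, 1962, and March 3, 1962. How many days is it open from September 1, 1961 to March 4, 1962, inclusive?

128

September 1, 1961 is a Friday.
The range spans 185 days (inclusive of both endpoints).
185 = 7 × 26 + 3, so there are 26 full weeks plus 3 extra days.
Each full week contributes 5 weekdays (Mon–Fri): 26 × 5 = 130.
The 3 extra days are Friday, Saturday, Sunday — 1 of them qualifies.
Total: 130 + 1 = 131.
Holidays: October 27, 1961 (Fri); February 19, 1962 (Mon); February 22, 1962 (Thu); March 3, 1962 (Sat).
3 of the 4 holidays fall on weekdays; the rest are weekends and were already excluded.
Business days: 131 − 3 = 128.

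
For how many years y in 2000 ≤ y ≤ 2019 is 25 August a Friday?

3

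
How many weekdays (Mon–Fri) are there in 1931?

261

1 January 1931 is a Thursday.
That's 365 days from start to end, counting both.
365 = 7 × 52 + 1, so there are 52 full weeks plus 1 extra day.
Each full week contributes 5 weekdays (Mon–Fri): 52 × 5 = 260.
The 1 extra day is Thursday — 1 of them qualifies.
Total: 260 + 1 = 261.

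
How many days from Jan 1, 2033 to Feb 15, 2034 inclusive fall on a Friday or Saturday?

Jan 1, 2033 is a Saturday.
From Jan 1, 2033 to Feb 15, 2034 is 411 days inclusive.
411 = 7 × 58 + 5, so there are 58 full weeks plus 5 extra days.
Each full week contributes 2 days from the set (Fri, Sat): 58 × 2 = 116.
The 5 extra days are Saturday, Sunday, Monday, Tuesday, Wednesday — 1 of them qualifies.
Total: 116 + 1 = 117.

117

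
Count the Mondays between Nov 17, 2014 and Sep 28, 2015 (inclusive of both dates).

46

Nov 17, 2014 is a Monday.
The range spans 316 days (inclusive of both endpoints).
316 = 7 × 45 + 1, so there are 45 full weeks plus 1 extra day.
Each full week contributes one Monday: 45 so far.
The 1 extra day is Mon — 1 of them qualifies.
Total: 45 + 1 = 46.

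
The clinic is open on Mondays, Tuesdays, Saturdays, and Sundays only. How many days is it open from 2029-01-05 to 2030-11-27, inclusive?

2029-01-05 is a Friday.
The range spans 692 days (inclusive of both endpoints).
692 = 7 × 98 + 6, so there are 98 full weeks plus 6 extra days.
Each full week contributes 4 days from the set (Mon, Tue, Sat, Sun): 98 × 4 = 392.
The 6 extra days are Fri, Sat, Sun, Mon, Tue, Wed — 4 of them qualify.
Total: 392 + 4 = 396.

396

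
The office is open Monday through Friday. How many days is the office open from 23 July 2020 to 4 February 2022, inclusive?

23 July 2020 is a Thursday.
From 23 July 2020 to 4 February 2022 is 562 days inclusive.
562 = 7 × 80 + 2, so there are 80 full weeks plus 2 extra days.
Each full week contributes 5 weekdays (Mon–Fri): 80 × 5 = 400.
The 2 extra days are Thu, Fri — 2 of them qualify.
Total: 400 + 2 = 402.

402 weekdays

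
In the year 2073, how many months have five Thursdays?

A month has five Thursdays exactly when Thursday falls within its first (length − 28) days.
Jan: 31 days, starts Sun → 5 of Sun, Mon, Tue
Feb: 28 days, starts Wed → 5 of (none)
Mar: 31 days, starts Wed → 5 of Wed, Thu, Fri ✓
Apr: 30 days, starts Sat → 5 of Sat, Sun
May: 31 days, starts Mon → 5 of Mon, Tue, Wed
Jun: 30 days, starts Thu → 5 of Thu, Fri ✓
Jul: 31 days, starts Sat → 5 of Sat, Sun, Mon
Aug: 31 days, starts Tue → 5 of Tue, Wed, Thu ✓
Sep: 30 days, starts Fri → 5 of Fri, Sat
Oct: 31 days, starts Sun → 5 of Sun, Mon, Tue
Nov: 30 days, starts Wed → 5 of Wed, Thu ✓
Dec: 31 days, starts Fri → 5 of Fri, Sat, Sun
Months with five Thursdays: Mar, Jun, Aug, Nov.

4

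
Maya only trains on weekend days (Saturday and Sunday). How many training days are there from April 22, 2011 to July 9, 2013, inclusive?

232

April 22, 2011 is a Friday.
From April 22, 2011 to July 9, 2013 is 810 days inclusive.
810 = 7 × 115 + 5, so there are 115 full weeks plus 5 extra days.
Each full week contributes 2 weekend days (Sat, Sun): 115 × 2 = 230.
The 5 extra days are Fri, Sat, Sun, Mon, Tue — 2 of them qualify.
Total: 230 + 2 = 232.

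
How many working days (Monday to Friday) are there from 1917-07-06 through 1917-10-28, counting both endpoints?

81

1917-07-06 is a Friday.
From 1917-07-06 to 1917-10-28 is 115 days inclusive.
115 = 7 × 16 + 3, so there are 16 full weeks plus 3 extra days.
Each full week contributes 5 weekdays (Mon–Fri): 16 × 5 = 80.
The 3 extra days are Fri, Sat, Sun — 1 of them qualifies.
Total: 80 + 1 = 81.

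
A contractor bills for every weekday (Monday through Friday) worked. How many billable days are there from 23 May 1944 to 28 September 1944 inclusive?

93

23 May 1944 is a Tuesday.
The range spans 129 days (inclusive of both endpoints).
129 = 7 × 18 + 3, so there are 18 full weeks plus 3 extra days.
Each full week contributes 5 weekdays (Mon–Fri): 18 × 5 = 90.
The 3 extra days are Tuesday, Wednesday, Thursday — 3 of them qualify.
Total: 90 + 3 = 93.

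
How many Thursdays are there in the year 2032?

53

1 January 2032 is a Thursday.
That's 366 days from start to end, counting both.
366 = 7 × 52 + 2, so there are 52 full weeks plus 2 extra days.
Each full week contributes one Thursday: 52 so far.
The 2 extra days are Thu, Fri — 1 of them qualifies.
Total: 52 + 1 = 53.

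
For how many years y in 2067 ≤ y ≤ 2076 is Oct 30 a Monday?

1

Day of week of October 30 in each year:
2067: Sun, 2068: Tue, 2069: Wed, 2070: Thu, 2071: Fri, 2072: Sun, 2073: Mon ✓, 2074: Tue, 2075: Wed, 2076: Fri
Mondays: 2073.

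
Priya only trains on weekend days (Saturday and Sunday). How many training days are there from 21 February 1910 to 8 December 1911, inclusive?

186

21 February 1910 is a Monday.
From 21 February 1910 to 8 December 1911 is 656 days inclusive.
656 = 7 × 93 + 5, so there are 93 full weeks plus 5 extra days.
Each full week contributes 2 weekend days (Sat, Sun): 93 × 2 = 186.
The 5 extra days are Mon, Tue, Wed, Thu, Fri — none qualify.
Total: 186 + 0 = 186.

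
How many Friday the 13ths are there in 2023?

The 13th falls on a Friday when the month's 13th has weekday Fri.
Jan 13 is Fri ✓; Feb 13 is Mon; Mar 13 is Mon; Apr 13 is Thu; May 13 is Sat; Jun 13 is Tue; Jul 13 is Thu; Aug 13 is Sun; Sep 13 is Wed; Oct 13 is Fri ✓; Nov 13 is Mon; Dec 13 is Wed.
Friday the 13ths: Jan, Oct.

2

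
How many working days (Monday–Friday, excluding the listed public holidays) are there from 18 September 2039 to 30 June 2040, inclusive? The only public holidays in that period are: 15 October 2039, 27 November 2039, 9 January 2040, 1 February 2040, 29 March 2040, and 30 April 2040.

201 working days

18 September 2039 is a Sunday.
That's 287 days from start to end, counting both.
287 = 7 × 41, so the span is exactly 41 full weeks.
Each full week contributes 5 weekdays (Mon–Fri): 41 × 5 = 205.
Holidays: 15 October 2039 (Sat); 27 November 2039 (Sun); 9 January 2040 (Mon); 1 February 2040 (Wed); 29 March 2040 (Thu); 30 April 2040 (Mon).
4 of the 6 holidays fall on weekdays; the rest are weekends and were already excluded.
Business days: 205 − 4 = 201.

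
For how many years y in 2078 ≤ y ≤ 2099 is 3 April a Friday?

Day of week of April 3 in each year:
2078: Sun, 2079: Mon, 2080: Wed, 2081: Thu, 2082: Fri ✓, 2083: Sat, 2084: Mon, 2085: Tue, 2086: Wed, 2087: Thu, 2088: Sat, 2089: Sun, 2090: Mon, 2091: Tue, 2092: Thu, 2093: Fri ✓, 2094: Sat, 2095: Sun, 2096: Tue, 2097: Wed, 2098: Thu, 2099: Fri ✓
Fridays: 2082, 2093, 2099.

3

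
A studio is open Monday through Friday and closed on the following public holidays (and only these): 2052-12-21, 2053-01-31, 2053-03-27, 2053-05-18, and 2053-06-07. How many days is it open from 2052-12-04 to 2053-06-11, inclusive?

134 business days

2052-12-04 is a Wednesday.
The range spans 190 days (inclusive of both endpoints).
190 = 7 × 27 + 1, so there are 27 full weeks plus 1 extra day.
Each full week contributes 5 weekdays (Mon–Fri): 27 × 5 = 135.
The 1 extra day is Wed — 1 of them qualifies.
Total: 135 + 1 = 136.
Holidays: 2052-12-21 (Sat); 2053-01-31 (Fri); 2053-03-27 (Thu); 2053-05-18 (Sun); 2053-06-07 (Sat).
2 of the 5 holidays fall on weekdays; the rest are weekends and were already excluded.
Business days: 136 − 2 = 134.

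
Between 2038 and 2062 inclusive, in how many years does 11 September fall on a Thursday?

Day of week of September 11 in each year:
2038: Sat, 2039: Sun, 2040: Tue, 2041: Wed, 2042: Thu ✓, 2043: Fri, 2044: Sun, 2045: Mon, 2046: Tue, 2047: Wed, 2048: Fri, 2049: Sat, 2050: Sun, 2051: Mon, 2052: Wed, 2053: Thu ✓, 2054: Fri, 2055: Sat, 2056: Mon, 2057: Tue, 2058: Wed, 2059: Thu ✓, 2060: Sat, 2061: Sun, 2062: Mon
Thursdays: 2042, 2053, 2059.

3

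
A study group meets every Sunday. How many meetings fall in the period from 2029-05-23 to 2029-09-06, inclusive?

2029-05-23 is a Wednesday.
From 2029-05-23 to 2029-09-06 is 107 days inclusive.
107 = 7 × 15 + 2, so there are 15 full weeks plus 2 extra days.
Each full week contributes one Sunday: 15 so far.
The 2 extra days are Wednesday, Thursday — none qualify.
Total: 15 + 0 = 15.

15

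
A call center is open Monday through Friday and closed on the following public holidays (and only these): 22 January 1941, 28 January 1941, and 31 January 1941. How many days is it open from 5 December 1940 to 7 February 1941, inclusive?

5 December 1940 is a Thursday.
The range spans 65 days (inclusive of both endpoints).
65 = 7 × 9 + 2, so there are 9 full weeks plus 2 extra days.
Each full week contributes 5 weekdays (Mon–Fri): 9 × 5 = 45.
The 2 extra days are Thursday, Friday — 2 of them qualify.
Total: 45 + 2 = 47.
Holidays: 22 January 1941 (Wed); 28 January 1941 (Tue); 31 January 1941 (Fri).
All 3 holidays fall on weekdays, so subtract 3.
Business days: 47 − 3 = 44.

44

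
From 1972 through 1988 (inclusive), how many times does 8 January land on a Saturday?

3

Day of week of January 8 in each year:
1972: Sat ✓, 1973: Mon, 1974: Tue, 1975: Wed, 1976: Thu, 1977: Sat ✓, 1978: Sun, 1979: Mon, 1980: Tue, 1981: Thu, 1982: Fri, 1983: Sat ✓, 1984: Sun, 1985: Tue, 1986: Wed, 1987: Thu, 1988: Fri
Saturdays: 1972, 1977, 1983.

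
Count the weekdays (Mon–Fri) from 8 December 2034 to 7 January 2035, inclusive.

8 December 2034 is a Friday.
From 8 December 2034 to 7 January 2035 is 31 days inclusive.
31 = 7 × 4 + 3, so there are 4 full weeks plus 3 extra days.
Each full week contributes 5 weekdays (Mon–Fri): 4 × 5 = 20.
The 3 extra days are Friday, Saturday, Sunday — 1 of them qualifies.
Total: 20 + 1 = 21.

21 weekdays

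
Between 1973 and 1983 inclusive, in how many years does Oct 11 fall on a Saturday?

Day of week of October 11 in each year:
1973: Thu, 1974: Fri, 1975: Sat ✓, 1976: Mon, 1977: Tue, 1978: Wed, 1979: Thu, 1980: Sat ✓, 1981: Sun, 1982: Mon, 1983: Tue
Saturdays: 1975, 1980.

2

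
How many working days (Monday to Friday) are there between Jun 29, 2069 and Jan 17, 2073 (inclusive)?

927

Jun 29, 2069 is a Saturday.
From Jun 29, 2069 to Jan 17, 2073 is 1299 days inclusive.
1299 = 7 × 185 + 4, so there are 185 full weeks plus 4 extra days.
Each full week contributes 5 weekdays (Mon–Fri): 185 × 5 = 925.
The 4 extra days are Saturday, Sunday, Monday, Tuesday — 2 of them qualify.
Total: 925 + 2 = 927.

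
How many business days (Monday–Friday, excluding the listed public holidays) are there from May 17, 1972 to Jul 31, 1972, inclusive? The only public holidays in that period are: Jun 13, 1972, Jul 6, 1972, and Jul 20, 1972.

51

May 17, 1972 is a Wednesday.
The range spans 76 days (inclusive of both endpoints).
76 = 7 × 10 + 6, so there are 10 full weeks plus 6 extra days.
Each full week contributes 5 weekdays (Mon–Fri): 10 × 5 = 50.
The 6 extra days are Wed, Thu, Fri, Sat, Sun, Mon — 4 of them qualify.
Total: 50 + 4 = 54.
Holidays: Jun 13, 1972 (Tue); Jul 6, 1972 (Thu); Jul 20, 1972 (Thu).
All 3 holidays fall on weekdays, so subtract 3.
Business days: 54 − 3 = 51.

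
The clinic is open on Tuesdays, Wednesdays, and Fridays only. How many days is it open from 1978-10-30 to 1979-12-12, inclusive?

176

1978-10-30 is a Monday.
The range spans 409 days (inclusive of both endpoints).
409 = 7 × 58 + 3, so there are 58 full weeks plus 3 extra days.
Each full week contributes 3 days from the set (Tue, Wed, Fri): 58 × 3 = 174.
The 3 extra days are Mon, Tue, Wed — 2 of them qualify.
Total: 174 + 2 = 176.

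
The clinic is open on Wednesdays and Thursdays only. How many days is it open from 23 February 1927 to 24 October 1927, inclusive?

23 February 1927 is a Wednesday.
The range spans 244 days (inclusive of both endpoints).
244 = 7 × 34 + 6, so there are 34 full weeks plus 6 extra days.
Each full week contributes 2 days from the set (Wed, Thu): 34 × 2 = 68.
The 6 extra days are Wed, Thu, Fri, Sat, Sun, Mon — 2 of them qualify.
Total: 68 + 2 = 70.

70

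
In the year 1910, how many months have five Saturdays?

5

A month has five Saturdays exactly when Saturday falls within its first (length − 28) days.
Jan: 31 days, starts Sat → 5 of Sat, Sun, Mon ✓
Feb: 28 days, starts Tue → 5 of (none)
Mar: 31 days, starts Tue → 5 of Tue, Wed, Thu
Apr: 30 days, starts Fri → 5 of Fri, Sat ✓
May: 31 days, starts Sun → 5 of Sun, Mon, Tue
Jun: 30 days, starts Wed → 5 of Wed, Thu
Jul: 31 days, starts Fri → 5 of Fri, Sat, Sun ✓
Aug: 31 days, starts Mon → 5 of Mon, Tue, Wed
Sep: 30 days, starts Thu → 5 of Thu, Fri
Oct: 31 days, starts Sat → 5 of Sat, Sun, Mon ✓
Nov: 30 days, starts Tue → 5 of Tue, Wed
Dec: 31 days, starts Thu → 5 of Thu, Fri, Sat ✓
Months with five Saturdays: Jan, Apr, Jul, Oct, Dec.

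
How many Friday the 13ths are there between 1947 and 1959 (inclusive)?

23

Friday-the-13ths by year:
1947: Jun
1948: Feb, Aug
1949: May
1950: Jan, Oct
1951: Apr, Jul
1952: Jun
1953: Feb, Mar, Nov
1954: Aug
1955: May
1956: Jan, Apr, Jul
1957: Sep, Dec
1958: Jun
1959: Feb, Mar, Nov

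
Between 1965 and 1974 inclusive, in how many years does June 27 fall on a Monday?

1

Day of week of June 27 in each year:
1965: Sun, 1966: Mon ✓, 1967: Tue, 1968: Thu, 1969: Fri, 1970: Sat, 1971: Sun, 1972: Tue, 1973: Wed, 1974: Thu
Mondays: 1966.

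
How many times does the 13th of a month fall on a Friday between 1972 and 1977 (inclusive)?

9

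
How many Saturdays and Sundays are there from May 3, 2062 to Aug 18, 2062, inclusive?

May 3, 2062 is a Wednesday.
The range spans 108 days (inclusive of both endpoints).
108 = 7 × 15 + 3, so there are 15 full weeks plus 3 extra days.
Each full week contributes 2 weekend days (Sat, Sun): 15 × 2 = 30.
The 3 extra days are Wed, Thu, Fri — none qualify.
Total: 30 + 0 = 30.

30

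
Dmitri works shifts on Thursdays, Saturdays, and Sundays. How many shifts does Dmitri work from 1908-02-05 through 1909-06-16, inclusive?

1908-02-05 is a Wednesday.
From 1908-02-05 to 1909-06-16 is 498 days inclusive.
498 = 7 × 71 + 1, so there are 71 full weeks plus 1 extra day.
Each full week contributes 3 days from the set (Thu, Sat, Sun): 71 × 3 = 213.
The 1 extra day is Wednesday — none qualify.
Total: 213 + 0 = 213.

213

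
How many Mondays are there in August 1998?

5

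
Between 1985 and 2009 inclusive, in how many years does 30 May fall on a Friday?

Day of week of May 30 in each year:
1985: Thu, 1986: Fri ✓, 1987: Sat, 1988: Mon, 1989: Tue, 1990: Wed, 1991: Thu, 1992: Sat, 1993: Sun, 1994: Mon, 1995: Tue, 1996: Thu, 1997: Fri ✓, 1998: Sat, 1999: Sun, 2000: Tue, 2001: Wed, 2002: Thu, 2003: Fri ✓, 2004: Sun, 2005: Mon, 2006: Tue, 2007: Wed, 2008: Fri ✓, 2009: Sat
Fridays: 1986, 1997, 2003, 2008.

4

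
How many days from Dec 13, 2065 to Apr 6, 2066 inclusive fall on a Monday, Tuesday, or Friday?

50

Dec 13, 2065 is a Sunday.
From Dec 13, 2065 to Apr 6, 2066 is 115 days inclusive.
115 = 7 × 16 + 3, so there are 16 full weeks plus 3 extra days.
Each full week contributes 3 days from the set (Mon, Tue, Fri): 16 × 3 = 48.
The 3 extra days are Sunday, Monday, Tuesday — 2 of them qualify.
Total: 48 + 2 = 50.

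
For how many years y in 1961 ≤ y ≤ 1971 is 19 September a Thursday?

2

Day of week of September 19 in each year:
1961: Tue, 1962: Wed, 1963: Thu ✓, 1964: Sat, 1965: Sun, 1966: Mon, 1967: Tue, 1968: Thu ✓, 1969: Fri, 1970: Sat, 1971: Sun
Thursdays: 1963, 1968.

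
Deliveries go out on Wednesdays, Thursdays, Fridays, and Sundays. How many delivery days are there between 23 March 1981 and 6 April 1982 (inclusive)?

23 March 1981 is a Monday.
From 23 March 1981 to 6 April 1982 is 380 days inclusive.
380 = 7 × 54 + 2, so there are 54 full weeks plus 2 extra days.
Each full week contributes 4 days from the set (Wed, Thu, Fri, Sun): 54 × 4 = 216.
The 2 extra days are Mon, Tue — none qualify.
Total: 216 + 0 = 216.

216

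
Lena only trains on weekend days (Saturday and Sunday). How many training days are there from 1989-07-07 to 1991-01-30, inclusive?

1989-07-07 is a Friday.
From 1989-07-07 to 1991-01-30 is 573 days inclusive.
573 = 7 × 81 + 6, so there are 81 full weeks plus 6 extra days.
Each full week contributes 2 weekend days (Sat, Sun): 81 × 2 = 162.
The 6 extra days are Fri, Sat, Sun, Mon, Tue, Wed — 2 of them qualify.
Total: 162 + 2 = 164.

164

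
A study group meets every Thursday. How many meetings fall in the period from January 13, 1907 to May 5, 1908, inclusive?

68

January 13, 1907 is a Sunday.
The range spans 479 days (inclusive of both endpoints).
479 = 7 × 68 + 3, so there are 68 full weeks plus 3 extra days.
Each full week contributes one Thursday: 68 so far.
The 3 extra days are Sunday, Monday, Tuesday — none qualify.
Total: 68 + 0 = 68.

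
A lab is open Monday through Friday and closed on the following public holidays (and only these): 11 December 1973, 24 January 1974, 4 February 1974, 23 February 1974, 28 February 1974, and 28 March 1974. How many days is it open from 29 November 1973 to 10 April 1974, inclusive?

90 business days

29 November 1973 is a Thursday.
That's 133 days from start to end, counting both.
133 = 7 × 19, so the span is exactly 19 full weeks.
Each full week contributes 5 weekdays (Mon–Fri): 19 × 5 = 95.
Holidays: 11 December 1973 (Tue); 24 January 1974 (Thu); 4 February 1974 (Mon); 23 February 1974 (Sat); 28 February 1974 (Thu); 28 March 1974 (Thu).
5 of the 6 holidays fall on weekdays; the rest are weekends and were already excluded.
Business days: 95 − 5 = 90.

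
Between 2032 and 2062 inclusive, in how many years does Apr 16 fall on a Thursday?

4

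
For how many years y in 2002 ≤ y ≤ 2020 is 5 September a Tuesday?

2

Day of week of September 5 in each year:
2002: Thu, 2003: Fri, 2004: Sun, 2005: Mon, 2006: Tue ✓, 2007: Wed, 2008: Fri, 2009: Sat, 2010: Sun, 2011: Mon, 2012: Wed, 2013: Thu, 2014: Fri, 2015: Sat, 2016: Mon, 2017: Tue ✓, 2018: Wed, 2019: Thu, 2020: Sat
Tuesdays: 2006, 2017.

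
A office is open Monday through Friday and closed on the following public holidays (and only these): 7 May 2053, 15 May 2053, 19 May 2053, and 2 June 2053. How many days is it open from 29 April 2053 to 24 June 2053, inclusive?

29 April 2053 is a Tuesday.
The range spans 57 days (inclusive of both endpoints).
57 = 7 × 8 + 1, so there are 8 full weeks plus 1 extra day.
Each full week contributes 5 weekdays (Mon–Fri): 8 × 5 = 40.
The 1 extra day is Tue — 1 of them qualifies.
Total: 40 + 1 = 41.
Holidays: 7 May 2053 (Wed); 15 May 2053 (Thu); 19 May 2053 (Mon); 2 June 2053 (Mon).
All 4 holidays fall on weekdays, so subtract 4.
Business days: 41 − 4 = 37.

37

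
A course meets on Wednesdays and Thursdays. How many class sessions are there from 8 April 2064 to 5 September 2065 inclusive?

148

8 April 2064 is a Tuesday.
From 8 April 2064 to 5 September 2065 is 516 days inclusive.
516 = 7 × 73 + 5, so there are 73 full weeks plus 5 extra days.
Each full week contributes 2 days from the set (Wed, Thu): 73 × 2 = 146.
The 5 extra days are Tue, Wed, Thu, Fri, Sat — 2 of them qualify.
Total: 146 + 2 = 148.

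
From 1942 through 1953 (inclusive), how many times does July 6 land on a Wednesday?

1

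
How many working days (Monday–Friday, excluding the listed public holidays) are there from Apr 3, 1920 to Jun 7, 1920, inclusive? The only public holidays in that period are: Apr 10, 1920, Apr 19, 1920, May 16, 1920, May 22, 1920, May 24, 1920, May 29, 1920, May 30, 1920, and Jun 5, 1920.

44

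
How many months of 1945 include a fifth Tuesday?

4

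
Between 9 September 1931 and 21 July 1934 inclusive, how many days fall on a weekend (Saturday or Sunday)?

299

9 September 1931 is a Wednesday.
From 9 September 1931 to 21 July 1934 is 1047 days inclusive.
1047 = 7 × 149 + 4, so there are 149 full weeks plus 4 extra days.
Each full week contributes 2 weekend days (Sat, Sun): 149 × 2 = 298.
The 4 extra days are Wed, Thu, Fri, Sat — 1 of them qualifies.
Total: 298 + 1 = 299.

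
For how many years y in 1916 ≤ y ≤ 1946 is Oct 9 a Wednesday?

Day of week of October 9 in each year:
1916: Mon, 1917: Tue, 1918: Wed ✓, 1919: Thu, 1920: Sat, 1921: Sun, 1922: Mon, 1923: Tue, 1924: Thu, 1925: Fri, 1926: Sat, 1927: Sun, 1928: Tue, 1929: Wed ✓, 1930: Thu, 1931: Fri, 1932: Sun, 1933: Mon, 1934: Tue, 1935: Wed ✓, 1936: Fri, 1937: Sat, 1938: Sun, 1939: Mon, 1940: Wed ✓, 1941: Thu, 1942: Fri, 1943: Sat, 1944: Mon, 1945: Tue, 1946: Wed ✓
Wednesdays: 1918, 1929, 1935, 1940, 1946.

5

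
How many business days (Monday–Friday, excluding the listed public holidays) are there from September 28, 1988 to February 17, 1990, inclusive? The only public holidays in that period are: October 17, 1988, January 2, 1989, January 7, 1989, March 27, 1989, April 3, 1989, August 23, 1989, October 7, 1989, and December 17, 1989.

358 business days

September 28, 1988 is a Wednesday.
From September 28, 1988 to February 17, 1990 is 508 days inclusive.
508 = 7 × 72 + 4, so there are 72 full weeks plus 4 extra days.
Each full week contributes 5 weekdays (Mon–Fri): 72 × 5 = 360.
The 4 extra days are Wed, Thu, Fri, Sat — 3 of them qualify.
Total: 360 + 3 = 363.
Holidays: October 17, 1988 (Mon); January 2, 1989 (Mon); January 7, 1989 (Sat); March 27, 1989 (Mon); April 3, 1989 (Mon); August 23, 1989 (Wed); October 7, 1989 (Sat); December 17, 1989 (Sun).
5 of the 8 holidays fall on weekdays; the rest are weekends and were already excluded.
Business days: 363 − 5 = 358.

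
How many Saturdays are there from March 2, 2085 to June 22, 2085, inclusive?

March 2, 2085 is a Friday.
The range spans 113 days (inclusive of both endpoints).
113 = 7 × 16 + 1, so there are 16 full weeks plus 1 extra day.
Each full week contributes one Saturday: 16 so far.
The 1 extra day is Fri — none qualify.
Total: 16 + 0 = 16.

16 Saturdays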